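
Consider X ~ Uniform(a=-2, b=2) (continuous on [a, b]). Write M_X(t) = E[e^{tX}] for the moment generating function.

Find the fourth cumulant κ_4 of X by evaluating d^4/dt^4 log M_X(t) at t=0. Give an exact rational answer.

κ_4 = D^4[K](0) = -32/15

M_X(t) = (e^(2*t) - e^(-2*t))/(4*t)
K_X(t) = log M_X(t) = -log(t) + log(e^(2*t) - e^(-2*t)) - 2*log(2)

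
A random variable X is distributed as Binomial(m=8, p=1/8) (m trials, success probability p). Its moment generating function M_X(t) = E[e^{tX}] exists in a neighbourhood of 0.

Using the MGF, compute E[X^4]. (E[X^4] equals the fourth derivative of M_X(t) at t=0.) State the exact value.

E[X^4] = M^(4)(0) = 2937/256

M_X(t) = (e^(t)/8 + 7/8)^8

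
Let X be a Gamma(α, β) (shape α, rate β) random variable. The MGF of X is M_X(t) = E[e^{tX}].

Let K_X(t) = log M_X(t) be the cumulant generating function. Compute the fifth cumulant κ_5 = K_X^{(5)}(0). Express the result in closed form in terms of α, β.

M_X(t) = (β/(β - t))^α
K_X(t) = log M_X(t) = α*(log(β) - log(β - t))
dK/dt = -α/(-β + t)
d^2K/dt^2 = α/(β^2 - 2*β*t + t^2)
d^3K/dt^3 = -2*α/(-β^3 + 3*β^2*t - 3*β*t^2 + t^3)
d^4K/dt^4 = 6*α/(β^4 - 4*β^3*t + 6*β^2*t^2 - 4*β*t^3 + t^4)
d^5K/dt^5 = -24*α/(-β^5 + 5*β^4*t - 10*β^3*t^2 + 10*β^2*t^3 - 5*β*t^4 + t^5)

κ_5 = d^5K/dt^5 |_{t=0} = 24*α/β^5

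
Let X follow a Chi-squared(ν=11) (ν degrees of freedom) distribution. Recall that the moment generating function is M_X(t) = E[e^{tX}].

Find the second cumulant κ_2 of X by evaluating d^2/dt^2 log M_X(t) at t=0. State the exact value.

M_X(t) = (1 - 2*t)^(-11/2)
K_X(t) = log M_X(t) = -11*log(1 - 2*t)/2
D^2[K](t) = 22/(4*t^2 - 4*t + 1)

κ_2 = D^2[K](0) = 22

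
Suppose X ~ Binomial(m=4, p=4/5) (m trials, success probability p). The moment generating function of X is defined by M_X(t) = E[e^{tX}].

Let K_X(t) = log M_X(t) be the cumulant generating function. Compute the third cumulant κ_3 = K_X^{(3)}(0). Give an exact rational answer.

κ_3 = d^3K/dt^3 |_{t=0} = -48/125

M_X(t) = (4*e^(t)/5 + 1/5)^4
K_X(t) = log M_X(t) = 4*log(4*e^(t)/5 + 1/5)
dK/dt = 16*e^(t)/(4*e^(t) + 1)
d^2K/dt^2 = 16*e^(t)/(16*e^(2*t) + 8*e^(t) + 1)
d^3K/dt^3 = (-64*e^(2*t) + 16*e^(t))/(64*e^(3*t) + 48*e^(2*t) + 12*e^(t) + 1)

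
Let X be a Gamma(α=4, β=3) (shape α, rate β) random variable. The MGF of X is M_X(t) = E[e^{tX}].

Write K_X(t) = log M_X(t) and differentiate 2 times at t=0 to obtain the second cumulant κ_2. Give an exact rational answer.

M_X(t) = 81/(3 - t)^4
K_X(t) = log M_X(t) = -4*log(3 - t) + 4*log(3)
dK/dt = -4/(t - 3)
d^2K/dt^2 = 4/(t^2 - 6*t + 9)

κ_2 = d^2K/dt^2 |_{t=0} = 4/9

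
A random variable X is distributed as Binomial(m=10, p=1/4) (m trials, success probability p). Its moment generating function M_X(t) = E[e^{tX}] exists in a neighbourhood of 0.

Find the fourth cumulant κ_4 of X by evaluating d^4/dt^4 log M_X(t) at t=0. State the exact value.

κ_4 = d^4K/dt^4 |_{t=0} = -15/64

M_X(t) = (e^(t)/4 + 3/4)^10
K_X(t) = log M_X(t) = 10*log(e^(t)/4 + 3/4)
dK/dt = 10*e^(t)/(e^(t) + 3)
d^2K/dt^2 = 30*e^(t)/(e^(2*t) + 6*e^(t) + 9)
d^3K/dt^3 = (-30*e^(2*t) + 90*e^(t))/(e^(3*t) + 9*e^(2*t) + 27*e^(t) + 27)
d^4K/dt^4 = (30*e^(3*t) - 360*e^(2*t) + 270*e^(t))/(e^(4*t) + 12*e^(3*t) + 54*e^(2*t) + 108*e^(t) + 81)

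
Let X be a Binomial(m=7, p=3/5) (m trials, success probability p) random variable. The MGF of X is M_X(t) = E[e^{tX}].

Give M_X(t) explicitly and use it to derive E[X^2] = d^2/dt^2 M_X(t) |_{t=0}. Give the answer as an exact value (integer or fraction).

M_X(t) = (3*e^(t)/5 + 2/5)^7
M′(t) = 15309*e^(7*t)/78125 + 61236*e^(6*t)/78125 + 20412*e^(5*t)/15625 + 18144*e^(4*t)/15625 + 9072*e^(3*t)/15625 + 12096*e^(2*t)/78125 + 1344*e^(t)/78125
M′′(t) = 107163*e^(7*t)/78125 + 367416*e^(6*t)/78125 + 20412*e^(5*t)/3125 + 72576*e^(4*t)/15625 + 27216*e^(3*t)/15625 + 24192*e^(2*t)/78125 + 1344*e^(t)/78125

E[X^2] = M′′(0) = 483/25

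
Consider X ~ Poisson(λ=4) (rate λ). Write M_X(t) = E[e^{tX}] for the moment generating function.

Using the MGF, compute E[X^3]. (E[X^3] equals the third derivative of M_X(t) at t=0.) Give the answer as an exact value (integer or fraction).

M_X(t) = e^(4*e^(t) - 4)
M′(t) = 4*e^(-4)*e^(t)*e^(4*e^(t))
M′′(t) = (16*e^(2*t)*e^(4*e^(t)) + 4*e^(t)*e^(4*e^(t)))*e^(-4)
M′′′(t) = (64*e^(3*t)*e^(4*e^(t)) + 48*e^(2*t)*e^(4*e^(t)) + 4*e^(t)*e^(4*e^(t)))*e^(-4)

E[X^3] = M′′′(0) = 116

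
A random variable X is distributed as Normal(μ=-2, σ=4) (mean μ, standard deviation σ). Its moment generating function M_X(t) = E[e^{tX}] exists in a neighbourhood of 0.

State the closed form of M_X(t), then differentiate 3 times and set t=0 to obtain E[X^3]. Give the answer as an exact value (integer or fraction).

M_X(t) = e^(8*t^2 - 2*t)
M^(3)(t) = (4096*t^3*e^(8*t^2) - 1536*t^2*e^(8*t^2) + 960*t*e^(8*t^2) - 104*e^(8*t^2))*e^(-2*t)

E[X^3] = M^(3)(0) = -104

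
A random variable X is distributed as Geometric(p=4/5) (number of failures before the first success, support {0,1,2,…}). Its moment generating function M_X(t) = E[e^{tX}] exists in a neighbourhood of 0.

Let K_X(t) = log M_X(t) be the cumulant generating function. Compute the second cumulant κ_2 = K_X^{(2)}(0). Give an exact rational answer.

M_X(t) = 4/(5*(1 - e^(t)/5))
K_X(t) = log M_X(t) = -log(1 - e^(t)/5) - log(5) + 2*log(2)
K′(t) = -e^(t)/(e^(t) - 5)
K′′(t) = 5*e^(t)/(e^(2*t) - 10*e^(t) + 25)

κ_2 = K′′(0) = 5/16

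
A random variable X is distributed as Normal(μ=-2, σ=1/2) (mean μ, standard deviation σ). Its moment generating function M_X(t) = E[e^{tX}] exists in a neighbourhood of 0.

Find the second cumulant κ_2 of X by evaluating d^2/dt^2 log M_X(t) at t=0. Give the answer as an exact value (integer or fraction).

κ_2 = d^2K/dt^2 |_{t=0} = 1/4

M_X(t) = e^(t^2/8 - 2*t)
K_X(t) = log M_X(t) = t^2/8 - 2*t
dK/dt = t/4 - 2
d^2K/dt^2 = 1/4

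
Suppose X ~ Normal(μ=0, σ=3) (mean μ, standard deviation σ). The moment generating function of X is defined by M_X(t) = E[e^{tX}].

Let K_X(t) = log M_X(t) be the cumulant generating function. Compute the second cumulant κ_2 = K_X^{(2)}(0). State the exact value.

M_X(t) = e^(9*t^2/2)
K_X(t) = log M_X(t) = 9*t^2/2
dK/dt = 9*t
d^2K/dt^2 = 9

κ_2 = d^2K/dt^2 |_{t=0} = 9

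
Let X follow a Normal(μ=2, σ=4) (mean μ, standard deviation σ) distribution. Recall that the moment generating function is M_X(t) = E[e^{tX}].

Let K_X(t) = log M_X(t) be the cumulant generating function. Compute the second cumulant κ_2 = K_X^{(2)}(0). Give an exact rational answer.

κ_2 = D^2[K](0) = 16

M_X(t) = e^(8*t^2 + 2*t)
K_X(t) = log M_X(t) = 8*t^2 + 2*t
D^2[K](t) = 16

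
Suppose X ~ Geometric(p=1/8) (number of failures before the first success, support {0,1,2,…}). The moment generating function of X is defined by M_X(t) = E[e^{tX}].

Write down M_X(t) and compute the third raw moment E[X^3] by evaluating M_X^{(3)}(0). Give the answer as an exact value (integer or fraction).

E[X^3] = M^(3)(0) = 2359

M_X(t) = 1/(8*(1 - 7*e^(t)/8))
M^(3)(t) = (343*e^(3*t) + 1568*e^(2*t) + 448*e^(t))/(2401*e^(4*t) - 10976*e^(3*t) + 18816*e^(2*t) - 14336*e^(t) + 4096)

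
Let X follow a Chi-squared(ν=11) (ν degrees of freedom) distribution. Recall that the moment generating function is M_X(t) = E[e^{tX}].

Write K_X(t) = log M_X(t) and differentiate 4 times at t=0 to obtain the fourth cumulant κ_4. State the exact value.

M_X(t) = (1 - 2*t)^(-11/2)
K_X(t) = log M_X(t) = -11*log(1 - 2*t)/2
D^4[K](t) = 528/(16*t^4 - 32*t^3 + 24*t^2 - 8*t + 1)

κ_4 = D^4[K](0) = 528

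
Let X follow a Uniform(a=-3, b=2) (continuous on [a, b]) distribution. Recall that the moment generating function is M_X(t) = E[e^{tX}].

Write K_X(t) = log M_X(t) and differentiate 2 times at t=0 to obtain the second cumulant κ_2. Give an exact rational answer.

κ_2 = K^(2)(0) = 25/12

M_X(t) = (e^(2*t) - e^(-3*t))/(5*t)
K_X(t) = log M_X(t) = -log(t) + log(e^(2*t) - e^(-3*t)) - log(5)
K^(2)(t) = (-25*t^2*e^(5*t) + e^(10*t) - 2*e^(5*t) + 1)/(t^2*e^(10*t) - 2*t^2*e^(5*t) + t^2)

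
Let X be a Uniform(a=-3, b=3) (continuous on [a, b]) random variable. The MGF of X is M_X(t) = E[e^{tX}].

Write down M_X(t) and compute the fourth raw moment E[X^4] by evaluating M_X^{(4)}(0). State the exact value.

E[X^4] = D^4[M](0) = 81/5

M_X(t) = (e^(3*t) - e^(-3*t))/(6*t)
D^4[M](t) = (27*t^4*e^(6*t) - 27*t^4 - 36*t^3*e^(6*t) - 36*t^3 + 36*t^2*e^(6*t) - 36*t^2 - 24*t*e^(6*t) - 24*t + 8*e^(6*t) - 8)*e^(-3*t)/(2*t^5)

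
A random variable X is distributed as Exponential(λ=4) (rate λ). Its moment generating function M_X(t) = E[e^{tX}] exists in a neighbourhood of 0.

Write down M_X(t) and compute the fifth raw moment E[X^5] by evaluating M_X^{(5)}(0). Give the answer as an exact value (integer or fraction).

E[X^5] = D^5[M](0) = 15/128

M_X(t) = 4/(4 - t)
D^5[M](t) = 480/(t^6 - 24*t^5 + 240*t^4 - 1280*t^3 + 3840*t^2 - 6144*t + 4096)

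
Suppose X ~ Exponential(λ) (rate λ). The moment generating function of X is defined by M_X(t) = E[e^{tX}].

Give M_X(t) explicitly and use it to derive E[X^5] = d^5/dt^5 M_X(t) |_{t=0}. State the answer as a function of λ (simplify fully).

E[X^5] = M′′′′′(0) = 120/λ^5

M_X(t) = λ/(λ - t)
M′(t) = λ/(λ^2 - 2*λ*t + t^2)
M′′(t) = -2*λ/(-λ^3 + 3*λ^2*t - 3*λ*t^2 + t^3)
M′′′(t) = 6*λ/(λ^4 - 4*λ^3*t + 6*λ^2*t^2 - 4*λ*t^3 + t^4)
M′′′′(t) = -24*λ/(-λ^5 + 5*λ^4*t - 10*λ^3*t^2 + 10*λ^2*t^3 - 5*λ*t^4 + t^5)
M′′′′′(t) = 120*λ/(λ^6 - 6*λ^5*t + 15*λ^4*t^2 - 20*λ^3*t^3 + 15*λ^2*t^4 - 6*λ*t^5 + t^6)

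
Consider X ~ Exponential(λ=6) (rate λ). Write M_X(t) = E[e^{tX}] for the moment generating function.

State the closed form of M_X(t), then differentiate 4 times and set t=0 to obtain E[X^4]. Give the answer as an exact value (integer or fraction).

M_X(t) = 6/(6 - t)
M′(t) = 6/(t^2 - 12*t + 36)
M′′(t) = -12/(t^3 - 18*t^2 + 108*t - 216)
M′′′(t) = 36/(t^4 - 24*t^3 + 216*t^2 - 864*t + 1296)
M′′′′(t) = -144/(t^5 - 30*t^4 + 360*t^3 - 2160*t^2 + 6480*t - 7776)

E[X^4] = M′′′′(0) = 1/54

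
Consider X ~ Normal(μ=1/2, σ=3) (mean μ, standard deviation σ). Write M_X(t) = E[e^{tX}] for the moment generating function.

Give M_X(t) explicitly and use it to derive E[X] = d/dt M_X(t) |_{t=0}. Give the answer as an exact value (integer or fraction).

E[X] = D[M](0) = 1/2

M_X(t) = e^(9*t^2/2 + t/2)
D[M](t) = 9*t*e^(t/2)*e^(9*t^2/2) + e^(t/2)*e^(9*t^2/2)/2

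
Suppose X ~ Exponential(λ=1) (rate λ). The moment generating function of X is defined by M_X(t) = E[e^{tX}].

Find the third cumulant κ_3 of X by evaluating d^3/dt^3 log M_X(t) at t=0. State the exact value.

M_X(t) = 1/(1 - t)
K_X(t) = log M_X(t) = -log(1 - t)
K^(3)(t) = -2/(t^3 - 3*t^2 + 3*t - 1)

κ_3 = K^(3)(0) = 2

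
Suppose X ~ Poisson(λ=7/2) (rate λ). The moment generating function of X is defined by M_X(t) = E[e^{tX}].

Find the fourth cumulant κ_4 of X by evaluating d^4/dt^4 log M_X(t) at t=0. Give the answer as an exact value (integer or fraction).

κ_4 = K′′′′(0) = 7/2

M_X(t) = e^(7*e^(t)/2 - 7/2)
K_X(t) = log M_X(t) = 7*e^(t)/2 - 7/2
K′(t) = 7*e^(t)/2
K′′(t) = 7*e^(t)/2
K′′′(t) = 7*e^(t)/2
K′′′′(t) = 7*e^(t)/2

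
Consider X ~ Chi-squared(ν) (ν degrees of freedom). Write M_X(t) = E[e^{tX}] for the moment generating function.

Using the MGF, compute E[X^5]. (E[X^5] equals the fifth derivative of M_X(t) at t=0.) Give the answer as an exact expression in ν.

M_X(t) = (1 - 2*t)^(-ν/2)

E[X^5] = D^5[M](0) = ν*(ν^4 + 20*ν^3 + 140*ν^2 + 400*ν + 384)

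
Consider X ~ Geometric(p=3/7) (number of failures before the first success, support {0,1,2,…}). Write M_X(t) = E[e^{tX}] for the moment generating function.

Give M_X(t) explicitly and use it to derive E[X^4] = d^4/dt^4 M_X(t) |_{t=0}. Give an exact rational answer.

M_X(t) = 3/(7*(1 - 4*e^(t)/7))
D^4[M](t) = (-768*e^(4*t) - 14784*e^(3*t) - 25872*e^(2*t) - 4116*e^(t))/(1024*e^(5*t) - 8960*e^(4*t) + 31360*e^(3*t) - 54880*e^(2*t) + 48020*e^(t) - 16807)

E[X^4] = D^4[M](0) = 5060/27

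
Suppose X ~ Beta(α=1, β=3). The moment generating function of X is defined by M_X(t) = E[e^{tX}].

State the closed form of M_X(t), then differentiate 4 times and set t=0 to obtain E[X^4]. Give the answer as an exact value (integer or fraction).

E[X^4] = M′′′′(0) = 1/35

M_X(t) = ₁F₁(1; 4; t)
M′(t) = ₁F₁(2; 5; t)/4
M′′(t) = ₁F₁(3; 6; t)/10
M′′′(t) = ₁F₁(4; 7; t)/20
M′′′′(t) = ₁F₁(5; 8; t)/35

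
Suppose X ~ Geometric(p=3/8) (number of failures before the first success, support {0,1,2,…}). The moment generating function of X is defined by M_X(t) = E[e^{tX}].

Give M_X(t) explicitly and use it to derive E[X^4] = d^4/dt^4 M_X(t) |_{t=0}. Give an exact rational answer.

M_X(t) = 3/(8*(1 - 5*e^(t)/8))
M′(t) = 15*e^(t)/(25*e^(2*t) - 80*e^(t) + 64)
M′′(t) = (-75*e^(2*t) - 120*e^(t))/(125*e^(3*t) - 600*e^(2*t) + 960*e^(t) - 512)
M′′′(t) = (375*e^(3*t) + 2400*e^(2*t) + 960*e^(t))/(625*e^(4*t) - 4000*e^(3*t) + 9600*e^(2*t) - 10240*e^(t) + 4096)
M′′′′(t) = (-1875*e^(4*t) - 33000*e^(3*t) - 52800*e^(2*t) - 7680*e^(t))/(3125*e^(5*t) - 25000*e^(4*t) + 80000*e^(3*t) - 128000*e^(2*t) + 102400*e^(t) - 32768)

E[X^4] = M′′′′(0) = 10595/27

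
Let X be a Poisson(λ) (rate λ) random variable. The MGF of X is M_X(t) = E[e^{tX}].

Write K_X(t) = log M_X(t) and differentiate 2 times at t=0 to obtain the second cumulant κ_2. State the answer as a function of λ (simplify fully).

M_X(t) = e^(λ*(e^(t) - 1))
K_X(t) = log M_X(t) = λ*(e^(t) - 1)
dK/dt = λ*e^(t)
d^2K/dt^2 = λ*e^(t)

κ_2 = d^2K/dt^2 |_{t=0} = λ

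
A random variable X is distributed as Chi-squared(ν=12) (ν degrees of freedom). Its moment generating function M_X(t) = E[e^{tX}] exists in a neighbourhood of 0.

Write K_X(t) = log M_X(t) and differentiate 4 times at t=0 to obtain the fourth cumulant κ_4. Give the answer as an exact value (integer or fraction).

κ_4 = K^(4)(0) = 576

M_X(t) = (1 - 2*t)^(-6)
K_X(t) = log M_X(t) = -6*log(1 - 2*t)
K^(4)(t) = 576/(16*t^4 - 32*t^3 + 24*t^2 - 8*t + 1)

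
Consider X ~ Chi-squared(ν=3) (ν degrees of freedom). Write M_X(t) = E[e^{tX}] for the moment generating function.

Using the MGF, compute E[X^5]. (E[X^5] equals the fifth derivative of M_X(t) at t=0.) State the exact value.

M_X(t) = (1 - 2*t)^(-3/2)
M^(5)(t) = 10395/(64*t^6*√(1 - 2*t) - 192*t^5*√(1 - 2*t) + 240*t^4*√(1 - 2*t) - 160*t^3*√(1 - 2*t) + 60*t^2*√(1 - 2*t) - 12*t*√(1 - 2*t) + √(1 - 2*t))

E[X^5] = M^(5)(0) = 10395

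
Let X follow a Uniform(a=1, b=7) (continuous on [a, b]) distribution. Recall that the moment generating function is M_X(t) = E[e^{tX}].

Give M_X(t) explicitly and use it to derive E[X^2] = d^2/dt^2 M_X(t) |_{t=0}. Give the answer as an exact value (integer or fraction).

M_X(t) = (e^(7*t) - e^(t))/(6*t)
dM/dt = (7*t*e^(7*t) - t*e^(t) - e^(7*t) + e^(t))/(6*t^2)
d^2M/dt^2 = (49*t^2*e^(7*t) - t^2*e^(t) - 14*t*e^(7*t) + 2*t*e^(t) + 2*e^(7*t) - 2*e^(t))/(6*t^3)

E[X^2] = d^2M/dt^2 |_{t=0} = 19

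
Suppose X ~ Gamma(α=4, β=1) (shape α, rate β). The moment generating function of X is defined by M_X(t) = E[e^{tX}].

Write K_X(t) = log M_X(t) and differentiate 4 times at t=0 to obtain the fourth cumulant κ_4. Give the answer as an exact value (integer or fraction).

M_X(t) = (1 - t)^(-4)
K_X(t) = log M_X(t) = -4*log(1 - t)
K^(4)(t) = 24/(t^4 - 4*t^3 + 6*t^2 - 4*t + 1)

κ_4 = K^(4)(0) = 24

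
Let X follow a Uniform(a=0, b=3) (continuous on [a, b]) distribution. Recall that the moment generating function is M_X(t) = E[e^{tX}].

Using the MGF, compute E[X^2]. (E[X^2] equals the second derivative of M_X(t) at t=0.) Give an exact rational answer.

E[X^2] = D^2[M](0) = 3

M_X(t) = (e^(3*t) - 1)/(3*t)
D^2[M](t) = (9*t^2*e^(3*t) - 6*t*e^(3*t) + 2*e^(3*t) - 2)/(3*t^3)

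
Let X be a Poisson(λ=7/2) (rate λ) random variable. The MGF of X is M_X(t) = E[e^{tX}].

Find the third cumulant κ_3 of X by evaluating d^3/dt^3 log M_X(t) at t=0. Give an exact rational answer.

M_X(t) = e^(7*e^(t)/2 - 7/2)
K_X(t) = log M_X(t) = 7*e^(t)/2 - 7/2
dK/dt = 7*e^(t)/2
d^2K/dt^2 = 7*e^(t)/2
d^3K/dt^3 = 7*e^(t)/2

κ_3 = d^3K/dt^3 |_{t=0} = 7/2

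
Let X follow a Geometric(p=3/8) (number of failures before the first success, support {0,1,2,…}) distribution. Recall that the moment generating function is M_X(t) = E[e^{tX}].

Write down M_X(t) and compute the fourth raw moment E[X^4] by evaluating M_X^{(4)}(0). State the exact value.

M_X(t) = 3/(8*(1 - 5*e^(t)/8))
M^(4)(t) = (-1875*e^(4*t) - 33000*e^(3*t) - 52800*e^(2*t) - 7680*e^(t))/(3125*e^(5*t) - 25000*e^(4*t) + 80000*e^(3*t) - 128000*e^(2*t) + 102400*e^(t) - 32768)

E[X^4] = M^(4)(0) = 10595/27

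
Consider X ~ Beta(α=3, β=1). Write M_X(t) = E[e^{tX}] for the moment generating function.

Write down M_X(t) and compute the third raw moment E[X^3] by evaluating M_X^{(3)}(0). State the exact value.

M_X(t) = ₁F₁(3; 4; t)
dM/dt = 3*₁F₁(4; 5; t)/4
d^2M/dt^2 = 3*₁F₁(5; 6; t)/5
d^3M/dt^3 = ₁F₁(6; 7; t)/2

E[X^3] = d^3M/dt^3 |_{t=0} = 1/2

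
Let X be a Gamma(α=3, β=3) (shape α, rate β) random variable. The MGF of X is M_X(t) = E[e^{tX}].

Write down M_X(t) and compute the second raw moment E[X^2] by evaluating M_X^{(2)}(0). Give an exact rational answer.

E[X^2] = d^2M/dt^2 |_{t=0} = 4/3

M_X(t) = 27/(3 - t)^3
dM/dt = 81/(t^4 - 12*t^3 + 54*t^2 - 108*t + 81)
d^2M/dt^2 = -324/(t^5 - 15*t^4 + 90*t^3 - 270*t^2 + 405*t - 243)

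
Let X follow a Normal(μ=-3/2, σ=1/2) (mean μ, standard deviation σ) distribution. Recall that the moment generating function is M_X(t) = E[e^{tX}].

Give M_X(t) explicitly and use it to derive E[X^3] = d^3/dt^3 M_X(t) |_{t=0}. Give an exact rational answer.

M_X(t) = e^(t^2/8 - 3*t/2)
M′(t) = t*e^(-3*t/2)*e^(t^2/8)/4 - 3*e^(-3*t/2)*e^(t^2/8)/2
M′′(t) = (t^2*e^(t^2/8) - 12*t*e^(t^2/8) + 40*e^(t^2/8))*e^(-3*t/2)/16
M′′′(t) = (t^3*e^(t^2/8) - 18*t^2*e^(t^2/8) + 120*t*e^(t^2/8) - 288*e^(t^2/8))*e^(-3*t/2)/64

E[X^3] = M′′′(0) = -9/2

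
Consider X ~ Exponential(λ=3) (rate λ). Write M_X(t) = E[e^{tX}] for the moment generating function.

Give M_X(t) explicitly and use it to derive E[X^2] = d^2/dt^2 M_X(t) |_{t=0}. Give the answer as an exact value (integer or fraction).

E[X^2] = M^(2)(0) = 2/9

M_X(t) = 3/(3 - t)
M^(2)(t) = -6/(t^3 - 9*t^2 + 27*t - 27)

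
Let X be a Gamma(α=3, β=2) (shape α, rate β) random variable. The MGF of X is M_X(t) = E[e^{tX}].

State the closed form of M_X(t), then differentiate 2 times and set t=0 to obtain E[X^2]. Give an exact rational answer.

E[X^2] = M^(2)(0) = 3

M_X(t) = 8/(2 - t)^3
M^(2)(t) = -96/(t^5 - 10*t^4 + 40*t^3 - 80*t^2 + 80*t - 32)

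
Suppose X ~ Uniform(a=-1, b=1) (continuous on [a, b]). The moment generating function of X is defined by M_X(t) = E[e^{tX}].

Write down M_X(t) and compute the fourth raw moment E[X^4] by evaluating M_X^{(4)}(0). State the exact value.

M_X(t) = (e^(t) - e^(-t))/(2*t)
dM/dt = (t*e^(2*t) + t - e^(2*t) + 1)*e^(-t)/(2*t^2)
d^2M/dt^2 = (t^2*e^(2*t) - t^2 - 2*t*e^(2*t) - 2*t + 2*e^(2*t) - 2)*e^(-t)/(2*t^3)
d^3M/dt^3 = (t^3*e^(2*t) + t^3 - 3*t^2*e^(2*t) + 3*t^2 + 6*t*e^(2*t) + 6*t - 6*e^(2*t) + 6)*e^(-t)/(2*t^4)
d^4M/dt^4 = (t^4*e^(2*t) - t^4 - 4*t^3*e^(2*t) - 4*t^3 + 12*t^2*e^(2*t) - 12*t^2 - 24*t*e^(2*t) - 24*t + 24*e^(2*t) - 24)*e^(-t)/(2*t^5)

E[X^4] = d^4M/dt^4 |_{t=0} = 1/5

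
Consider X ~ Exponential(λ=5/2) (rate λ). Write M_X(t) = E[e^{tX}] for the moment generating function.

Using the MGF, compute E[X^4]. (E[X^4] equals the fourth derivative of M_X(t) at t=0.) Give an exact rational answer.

E[X^4] = D^4[M](0) = 384/625

M_X(t) = 5/(2*(5/2 - t))
D^4[M](t) = -1920/(32*t^5 - 400*t^4 + 2000*t^3 - 5000*t^2 + 6250*t - 3125)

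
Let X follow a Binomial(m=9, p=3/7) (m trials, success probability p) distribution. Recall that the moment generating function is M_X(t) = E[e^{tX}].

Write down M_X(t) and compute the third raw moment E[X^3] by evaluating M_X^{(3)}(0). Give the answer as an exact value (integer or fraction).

M_X(t) = (3*e^(t)/7 + 4/7)^9

E[X^3] = M^(3)(0) = 4077/49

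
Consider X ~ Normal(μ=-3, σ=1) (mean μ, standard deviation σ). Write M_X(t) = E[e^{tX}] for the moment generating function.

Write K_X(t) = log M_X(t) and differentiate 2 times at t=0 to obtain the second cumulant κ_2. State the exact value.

κ_2 = d^2K/dt^2 |_{t=0} = 1

M_X(t) = e^(t^2/2 - 3*t)
K_X(t) = log M_X(t) = t^2/2 - 3*t
dK/dt = t - 3
d^2K/dt^2 = 1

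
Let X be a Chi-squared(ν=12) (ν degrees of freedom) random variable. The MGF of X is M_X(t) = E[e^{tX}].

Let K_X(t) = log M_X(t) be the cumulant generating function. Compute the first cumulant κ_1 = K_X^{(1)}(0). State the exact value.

M_X(t) = (1 - 2*t)^(-6)
K_X(t) = log M_X(t) = -6*log(1 - 2*t)
dK/dt = -12/(2*t - 1)

κ_1 = dK/dt |_{t=0} = 12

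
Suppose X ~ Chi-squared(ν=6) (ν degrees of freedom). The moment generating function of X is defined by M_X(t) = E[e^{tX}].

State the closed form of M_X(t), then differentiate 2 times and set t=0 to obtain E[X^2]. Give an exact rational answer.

E[X^2] = M^(2)(0) = 48

M_X(t) = (1 - 2*t)^(-3)
M^(2)(t) = -48/(32*t^5 - 80*t^4 + 80*t^3 - 40*t^2 + 10*t - 1)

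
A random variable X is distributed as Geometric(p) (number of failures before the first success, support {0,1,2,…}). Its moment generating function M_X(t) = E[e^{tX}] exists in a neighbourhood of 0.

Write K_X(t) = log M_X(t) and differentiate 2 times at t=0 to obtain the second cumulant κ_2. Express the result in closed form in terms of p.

M_X(t) = p/(-(1 - p)*e^(t) + 1)
K_X(t) = log M_X(t) = log(p) - log(-(1 - p)*e^(t) + 1)
dK/dt = (-p*e^(t) + e^(t))/(p*e^(t) - e^(t) + 1)
d^2K/dt^2 = (-p*e^(t) + e^(t))/(p^2*e^(2*t) - 2*p*e^(2*t) + 2*p*e^(t) + e^(2*t) - 2*e^(t) + 1)

κ_2 = d^2K/dt^2 |_{t=0} = (1 - p)/p^2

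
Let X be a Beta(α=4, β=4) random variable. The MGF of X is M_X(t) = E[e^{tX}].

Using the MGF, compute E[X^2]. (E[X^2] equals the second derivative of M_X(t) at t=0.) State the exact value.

E[X^2] = d^2M/dt^2 |_{t=0} = 5/18

M_X(t) = ₁F₁(4; 8; t)
dM/dt = ₁F₁(5; 9; t)/2
d^2M/dt^2 = 5*₁F₁(6; 10; t)/18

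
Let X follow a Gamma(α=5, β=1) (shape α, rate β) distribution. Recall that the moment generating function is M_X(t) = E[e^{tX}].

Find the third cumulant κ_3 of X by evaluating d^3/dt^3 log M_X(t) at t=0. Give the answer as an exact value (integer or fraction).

M_X(t) = (1 - t)^(-5)
K_X(t) = log M_X(t) = -5*log(1 - t)
K^(3)(t) = -10/(t^3 - 3*t^2 + 3*t - 1)

κ_3 = K^(3)(0) = 10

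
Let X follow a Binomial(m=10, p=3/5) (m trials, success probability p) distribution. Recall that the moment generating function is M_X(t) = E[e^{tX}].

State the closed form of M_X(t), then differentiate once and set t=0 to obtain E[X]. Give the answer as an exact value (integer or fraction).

M_X(t) = (3*e^(t)/5 + 2/5)^10

E[X] = M^(1)(0) = 6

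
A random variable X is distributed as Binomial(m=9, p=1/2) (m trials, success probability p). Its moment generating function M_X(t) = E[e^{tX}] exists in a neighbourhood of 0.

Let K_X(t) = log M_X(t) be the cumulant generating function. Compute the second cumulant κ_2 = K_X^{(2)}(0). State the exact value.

κ_2 = D^2[K](0) = 9/4

M_X(t) = (e^(t)/2 + 1/2)^9
K_X(t) = log M_X(t) = 9*log(e^(t)/2 + 1/2)
D^2[K](t) = 9*e^(t)/(e^(2*t) + 2*e^(t) + 1)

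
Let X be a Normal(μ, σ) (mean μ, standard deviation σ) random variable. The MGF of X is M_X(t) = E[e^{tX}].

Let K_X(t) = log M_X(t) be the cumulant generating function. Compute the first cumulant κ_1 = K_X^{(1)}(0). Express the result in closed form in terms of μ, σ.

κ_1 = dK/dt |_{t=0} = μ

M_X(t) = e^(μ*t + σ^2*t^2/2)
K_X(t) = log M_X(t) = μ*t + σ^2*t^2/2
dK/dt = μ + σ^2*t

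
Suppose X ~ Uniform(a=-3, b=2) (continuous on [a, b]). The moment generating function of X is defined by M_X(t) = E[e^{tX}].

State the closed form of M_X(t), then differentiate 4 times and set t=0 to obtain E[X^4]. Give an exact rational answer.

E[X^4] = D^4[M](0) = 11

M_X(t) = (e^(2*t) - e^(-3*t))/(5*t)
D^4[M](t) = (16*t^4*e^(5*t) - 81*t^4 - 32*t^3*e^(5*t) - 108*t^3 + 48*t^2*e^(5*t) - 108*t^2 - 48*t*e^(5*t) - 72*t + 24*e^(5*t) - 24)*e^(-3*t)/(5*t^5)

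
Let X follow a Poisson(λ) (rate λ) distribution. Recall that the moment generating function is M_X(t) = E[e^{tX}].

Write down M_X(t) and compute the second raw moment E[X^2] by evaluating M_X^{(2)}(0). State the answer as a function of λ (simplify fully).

E[X^2] = D^2[M](0) = λ*(λ + 1)

M_X(t) = e^(λ*(e^(t) - 1))
D^2[M](t) = (λ^2*e^(2*t)*e^(λ*e^(t)) + λ*e^(t)*e^(λ*e^(t)))*e^(-λ)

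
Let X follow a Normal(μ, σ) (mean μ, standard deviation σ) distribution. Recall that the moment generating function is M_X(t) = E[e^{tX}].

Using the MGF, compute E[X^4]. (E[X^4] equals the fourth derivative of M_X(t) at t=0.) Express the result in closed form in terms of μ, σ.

E[X^4] = M′′′′(0) = μ^4 + 6*μ^2*σ^2 + 3*σ^4

M_X(t) = e^(μ*t + σ^2*t^2/2)
M′(t) = μ*e^(μ*t)*e^(σ^2*t^2/2) + σ^2*t*e^(μ*t)*e^(σ^2*t^2/2)
M′′(t) = μ^2*e^(μ*t)*e^(σ^2*t^2/2) + 2*μ*σ^2*t*e^(μ*t)*e^(σ^2*t^2/2) + σ^4*t^2*e^(μ*t)*e^(σ^2*t^2/2) + σ^2*e^(μ*t)*e^(σ^2*t^2/2)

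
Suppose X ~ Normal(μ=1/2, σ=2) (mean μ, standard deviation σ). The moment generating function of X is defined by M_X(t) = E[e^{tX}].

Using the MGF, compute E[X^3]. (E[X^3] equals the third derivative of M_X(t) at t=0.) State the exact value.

M_X(t) = e^(2*t^2 + t/2)
D^3[M](t) = 64*t^3*e^(t/2)*e^(2*t^2) + 24*t^2*e^(t/2)*e^(2*t^2) + 51*t*e^(t/2)*e^(2*t^2) + 49*e^(t/2)*e^(2*t^2)/8

E[X^3] = D^3[M](0) = 49/8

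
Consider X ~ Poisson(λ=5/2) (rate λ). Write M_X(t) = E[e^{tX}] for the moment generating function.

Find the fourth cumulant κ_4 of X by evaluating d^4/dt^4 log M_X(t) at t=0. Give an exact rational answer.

κ_4 = d^4K/dt^4 |_{t=0} = 5/2

M_X(t) = e^(5*e^(t)/2 - 5/2)
K_X(t) = log M_X(t) = 5*e^(t)/2 - 5/2
dK/dt = 5*e^(t)/2
d^2K/dt^2 = 5*e^(t)/2
d^3K/dt^3 = 5*e^(t)/2
d^4K/dt^4 = 5*e^(t)/2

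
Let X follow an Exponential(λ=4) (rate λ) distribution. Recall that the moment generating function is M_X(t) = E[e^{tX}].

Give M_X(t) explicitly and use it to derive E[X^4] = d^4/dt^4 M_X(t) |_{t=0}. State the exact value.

M_X(t) = 4/(4 - t)
M′(t) = 4/(t^2 - 8*t + 16)
M′′(t) = -8/(t^3 - 12*t^2 + 48*t - 64)
M′′′(t) = 24/(t^4 - 16*t^3 + 96*t^2 - 256*t + 256)
M′′′′(t) = -96/(t^5 - 20*t^4 + 160*t^3 - 640*t^2 + 1280*t - 1024)

E[X^4] = M′′′′(0) = 3/32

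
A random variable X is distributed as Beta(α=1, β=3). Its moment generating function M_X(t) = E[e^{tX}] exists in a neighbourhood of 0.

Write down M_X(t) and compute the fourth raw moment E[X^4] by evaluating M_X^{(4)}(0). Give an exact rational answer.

E[X^4] = M′′′′(0) = 1/35

M_X(t) = ₁F₁(1; 4; t)
M′(t) = ₁F₁(2; 5; t)/4
M′′(t) = ₁F₁(3; 6; t)/10
M′′′(t) = ₁F₁(4; 7; t)/20
M′′′′(t) = ₁F₁(5; 8; t)/35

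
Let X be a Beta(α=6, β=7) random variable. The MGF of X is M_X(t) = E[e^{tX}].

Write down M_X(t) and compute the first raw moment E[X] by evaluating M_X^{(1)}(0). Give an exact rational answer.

M_X(t) = ₁F₁(6; 13; t)
dM/dt = 6*₁F₁(7; 14; t)/13

E[X] = dM/dt |_{t=0} = 6/13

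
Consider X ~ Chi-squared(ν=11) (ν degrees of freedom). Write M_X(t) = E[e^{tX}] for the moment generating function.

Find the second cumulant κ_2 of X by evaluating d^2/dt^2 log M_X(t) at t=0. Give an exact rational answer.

κ_2 = K^(2)(0) = 22

M_X(t) = (1 - 2*t)^(-11/2)
K_X(t) = log M_X(t) = -11*log(1 - 2*t)/2
K^(2)(t) = 22/(4*t^2 - 4*t + 1)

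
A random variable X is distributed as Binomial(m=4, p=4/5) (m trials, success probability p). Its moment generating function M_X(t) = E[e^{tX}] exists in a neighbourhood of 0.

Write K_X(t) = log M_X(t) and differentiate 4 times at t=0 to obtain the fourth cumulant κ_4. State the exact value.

κ_4 = K^(4)(0) = 16/625

M_X(t) = (4*e^(t)/5 + 1/5)^4
K_X(t) = log M_X(t) = 4*log(4*e^(t)/5 + 1/5)
K^(4)(t) = (256*e^(3*t) - 256*e^(2*t) + 16*e^(t))/(256*e^(4*t) + 256*e^(3*t) + 96*e^(2*t) + 16*e^(t) + 1)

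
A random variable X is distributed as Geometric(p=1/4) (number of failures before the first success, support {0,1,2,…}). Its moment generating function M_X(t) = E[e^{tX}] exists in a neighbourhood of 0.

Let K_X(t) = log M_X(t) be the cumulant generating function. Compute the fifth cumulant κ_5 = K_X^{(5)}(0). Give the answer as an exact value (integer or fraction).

M_X(t) = 1/(4*(1 - 3*e^(t)/4))
K_X(t) = log M_X(t) = -log(1 - 3*e^(t)/4) - 2*log(2)
D^5[K](t) = (-324*e^(4*t) - 4752*e^(3*t) - 6336*e^(2*t) - 768*e^(t))/(243*e^(5*t) - 1620*e^(4*t) + 4320*e^(3*t) - 5760*e^(2*t) + 3840*e^(t) - 1024)

κ_5 = D^5[K](0) = 12180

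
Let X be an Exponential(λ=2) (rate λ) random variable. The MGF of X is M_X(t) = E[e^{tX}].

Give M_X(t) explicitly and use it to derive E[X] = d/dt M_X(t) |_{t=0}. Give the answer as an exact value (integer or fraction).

M_X(t) = 2/(2 - t)
M^(1)(t) = 2/(t^2 - 4*t + 4)

E[X] = M^(1)(0) = 1/2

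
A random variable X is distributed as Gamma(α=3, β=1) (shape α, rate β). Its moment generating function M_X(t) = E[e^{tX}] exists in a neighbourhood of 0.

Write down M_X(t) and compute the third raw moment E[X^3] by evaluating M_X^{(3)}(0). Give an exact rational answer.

E[X^3] = M^(3)(0) = 60

M_X(t) = (1 - t)^(-3)
M^(3)(t) = 60/(t^6 - 6*t^5 + 15*t^4 - 20*t^3 + 15*t^2 - 6*t + 1)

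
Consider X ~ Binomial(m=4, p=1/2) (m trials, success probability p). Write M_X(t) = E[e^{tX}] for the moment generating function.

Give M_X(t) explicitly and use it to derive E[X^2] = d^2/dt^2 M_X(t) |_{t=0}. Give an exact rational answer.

M_X(t) = (e^(t)/2 + 1/2)^4
M′(t) = e^(4*t)/4 + 3*e^(3*t)/4 + 3*e^(2*t)/4 + e^(t)/4
M′′(t) = e^(4*t) + 9*e^(3*t)/4 + 3*e^(2*t)/2 + e^(t)/4

E[X^2] = M′′(0) = 5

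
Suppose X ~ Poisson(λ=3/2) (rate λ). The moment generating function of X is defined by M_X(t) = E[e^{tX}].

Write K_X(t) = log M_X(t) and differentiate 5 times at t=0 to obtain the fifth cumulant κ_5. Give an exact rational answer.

M_X(t) = e^(3*e^(t)/2 - 3/2)
K_X(t) = log M_X(t) = 3*e^(t)/2 - 3/2
D^5[K](t) = 3*e^(t)/2

κ_5 = D^5[K](0) = 3/2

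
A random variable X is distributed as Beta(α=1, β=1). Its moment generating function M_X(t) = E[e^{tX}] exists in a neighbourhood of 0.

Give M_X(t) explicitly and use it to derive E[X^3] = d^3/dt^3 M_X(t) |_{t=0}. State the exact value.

M_X(t) = ₁F₁(1; 2; t)
dM/dt = ₁F₁(2; 3; t)/2
d^2M/dt^2 = ₁F₁(3; 4; t)/3
d^3M/dt^3 = ₁F₁(4; 5; t)/4

E[X^3] = d^3M/dt^3 |_{t=0} = 1/4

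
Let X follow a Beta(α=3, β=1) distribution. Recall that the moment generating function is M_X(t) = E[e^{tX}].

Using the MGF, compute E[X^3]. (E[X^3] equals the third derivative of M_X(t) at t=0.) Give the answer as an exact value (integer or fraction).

E[X^3] = d^3M/dt^3 |_{t=0} = 1/2

M_X(t) = ₁F₁(3; 4; t)
dM/dt = 3*₁F₁(4; 5; t)/4
d^2M/dt^2 = 3*₁F₁(5; 6; t)/5
d^3M/dt^3 = ₁F₁(6; 7; t)/2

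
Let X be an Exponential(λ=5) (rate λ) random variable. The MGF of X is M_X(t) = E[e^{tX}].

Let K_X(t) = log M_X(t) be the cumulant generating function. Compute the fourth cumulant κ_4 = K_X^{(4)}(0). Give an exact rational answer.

M_X(t) = 5/(5 - t)
K_X(t) = log M_X(t) = -log(5 - t) + log(5)
K^(4)(t) = 6/(t^4 - 20*t^3 + 150*t^2 - 500*t + 625)

κ_4 = K^(4)(0) = 6/625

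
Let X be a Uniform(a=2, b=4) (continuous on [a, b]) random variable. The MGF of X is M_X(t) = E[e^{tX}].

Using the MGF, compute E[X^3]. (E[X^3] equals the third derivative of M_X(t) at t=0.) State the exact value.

M_X(t) = (e^(4*t) - e^(2*t))/(2*t)
M′(t) = (4*t*e^(4*t) - 2*t*e^(2*t) - e^(4*t) + e^(2*t))/(2*t^2)
M′′(t) = (8*t^2*e^(4*t) - 2*t^2*e^(2*t) - 4*t*e^(4*t) + 2*t*e^(2*t) + e^(4*t) - e^(2*t))/t^3
M′′′(t) = (32*t^3*e^(4*t) - 4*t^3*e^(2*t) - 24*t^2*e^(4*t) + 6*t^2*e^(2*t) + 12*t*e^(4*t) - 6*t*e^(2*t) - 3*e^(4*t) + 3*e^(2*t))/t^4

E[X^3] = M′′′(0) = 30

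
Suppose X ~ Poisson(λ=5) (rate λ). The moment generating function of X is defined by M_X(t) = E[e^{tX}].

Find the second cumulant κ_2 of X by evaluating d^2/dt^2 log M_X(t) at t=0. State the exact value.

κ_2 = d^2K/dt^2 |_{t=0} = 5

M_X(t) = e^(5*e^(t) - 5)
K_X(t) = log M_X(t) = 5*e^(t) - 5
dK/dt = 5*e^(t)
d^2K/dt^2 = 5*e^(t)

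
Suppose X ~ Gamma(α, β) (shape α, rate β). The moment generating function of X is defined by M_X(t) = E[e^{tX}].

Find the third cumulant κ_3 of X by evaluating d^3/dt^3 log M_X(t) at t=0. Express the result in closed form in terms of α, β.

M_X(t) = (β/(β - t))^α
K_X(t) = log M_X(t) = α*(log(β) - log(β - t))
D^3[K](t) = -2*α/(-β^3 + 3*β^2*t - 3*β*t^2 + t^3)

κ_3 = D^3[K](0) = 2*α/β^3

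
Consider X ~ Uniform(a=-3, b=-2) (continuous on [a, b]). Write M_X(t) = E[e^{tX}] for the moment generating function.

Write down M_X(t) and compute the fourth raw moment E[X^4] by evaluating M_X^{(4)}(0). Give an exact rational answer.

M_X(t) = (e^(-2*t) - e^(-3*t))/t
M^(4)(t) = (16*t^4*e^(t) - 81*t^4 + 32*t^3*e^(t) - 108*t^3 + 48*t^2*e^(t) - 108*t^2 + 48*t*e^(t) - 72*t + 24*e^(t) - 24)*e^(-3*t)/t^5

E[X^4] = M^(4)(0) = 211/5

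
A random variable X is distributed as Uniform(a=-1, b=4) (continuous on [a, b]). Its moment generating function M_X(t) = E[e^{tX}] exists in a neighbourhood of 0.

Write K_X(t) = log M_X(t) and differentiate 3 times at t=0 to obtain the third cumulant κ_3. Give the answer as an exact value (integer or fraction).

M_X(t) = (e^(4*t) - e^(-t))/(5*t)
K_X(t) = log M_X(t) = -log(t) + log(e^(4*t) - e^(-t)) - log(5)
D^3[K](t) = (125*t^3*e^(10*t) + 125*t^3*e^(5*t) - 2*e^(15*t) + 6*e^(10*t) - 6*e^(5*t) + 2)/(t^3*e^(15*t) - 3*t^3*e^(10*t) + 3*t^3*e^(5*t) - t^3)

κ_3 = D^3[K](0) = 0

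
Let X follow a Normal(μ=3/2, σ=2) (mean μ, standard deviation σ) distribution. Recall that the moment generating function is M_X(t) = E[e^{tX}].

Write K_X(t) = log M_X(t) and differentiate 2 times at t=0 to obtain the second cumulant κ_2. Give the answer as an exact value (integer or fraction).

κ_2 = K^(2)(0) = 4

M_X(t) = e^(2*t^2 + 3*t/2)
K_X(t) = log M_X(t) = 2*t^2 + 3*t/2
K^(2)(t) = 4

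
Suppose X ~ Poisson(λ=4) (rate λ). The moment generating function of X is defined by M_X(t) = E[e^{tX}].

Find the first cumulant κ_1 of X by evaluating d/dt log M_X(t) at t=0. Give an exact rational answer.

κ_1 = K^(1)(0) = 4

M_X(t) = e^(4*e^(t) - 4)
K_X(t) = log M_X(t) = 4*e^(t) - 4
K^(1)(t) = 4*e^(t)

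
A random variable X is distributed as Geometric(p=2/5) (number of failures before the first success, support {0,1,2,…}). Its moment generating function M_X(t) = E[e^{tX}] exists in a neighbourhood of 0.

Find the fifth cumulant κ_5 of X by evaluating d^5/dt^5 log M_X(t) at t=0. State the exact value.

M_X(t) = 2/(5*(1 - 3*e^(t)/5))
K_X(t) = log M_X(t) = -log(1 - 3*e^(t)/5) - log(5) + log(2)
K^(5)(t) = (-405*e^(4*t) - 7425*e^(3*t) - 12375*e^(2*t) - 1875*e^(t))/(243*e^(5*t) - 2025*e^(4*t) + 6750*e^(3*t) - 11250*e^(2*t) + 9375*e^(t) - 3125)

κ_5 = K^(5)(0) = 690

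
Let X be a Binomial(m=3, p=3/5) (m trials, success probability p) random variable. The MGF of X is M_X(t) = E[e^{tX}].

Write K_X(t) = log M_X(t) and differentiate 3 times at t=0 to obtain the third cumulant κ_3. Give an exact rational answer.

M_X(t) = (3*e^(t)/5 + 2/5)^3
K_X(t) = log M_X(t) = 3*log(3*e^(t)/5 + 2/5)
dK/dt = 9*e^(t)/(3*e^(t) + 2)
d^2K/dt^2 = 18*e^(t)/(9*e^(2*t) + 12*e^(t) + 4)
d^3K/dt^3 = (-54*e^(2*t) + 36*e^(t))/(27*e^(3*t) + 54*e^(2*t) + 36*e^(t) + 8)

κ_3 = d^3K/dt^3 |_{t=0} = -18/125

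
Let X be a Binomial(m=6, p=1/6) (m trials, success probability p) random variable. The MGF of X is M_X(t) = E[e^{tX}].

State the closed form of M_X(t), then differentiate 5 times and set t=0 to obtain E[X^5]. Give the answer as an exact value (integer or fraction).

M_X(t) = (e^(t)/6 + 5/6)^6
D^5[M](t) = e^(6*t)/6 + 15625*e^(5*t)/7776 + 2000*e^(4*t)/243 + 625*e^(3*t)/48 + 3125*e^(2*t)/486 + 3125*e^(t)/7776

E[X^5] = D^5[M](0) = 817/27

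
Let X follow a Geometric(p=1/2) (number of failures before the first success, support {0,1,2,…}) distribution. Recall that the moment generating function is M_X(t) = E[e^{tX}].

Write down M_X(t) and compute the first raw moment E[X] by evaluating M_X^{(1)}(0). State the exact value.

E[X] = D[M](0) = 1

M_X(t) = 1/(2*(1 - e^(t)/2))
D[M](t) = e^(t)/(e^(2*t) - 4*e^(t) + 4)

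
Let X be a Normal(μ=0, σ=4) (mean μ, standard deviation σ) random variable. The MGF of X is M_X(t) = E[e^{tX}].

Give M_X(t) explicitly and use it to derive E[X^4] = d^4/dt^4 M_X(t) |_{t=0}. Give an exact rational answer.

M_X(t) = e^(8*t^2)
dM/dt = 16*t*e^(8*t^2)
d^2M/dt^2 = 256*t^2*e^(8*t^2) + 16*e^(8*t^2)
d^3M/dt^3 = 4096*t^3*e^(8*t^2) + 768*t*e^(8*t^2)
d^4M/dt^4 = 65536*t^4*e^(8*t^2) + 24576*t^2*e^(8*t^2) + 768*e^(8*t^2)

E[X^4] = d^4M/dt^4 |_{t=0} = 768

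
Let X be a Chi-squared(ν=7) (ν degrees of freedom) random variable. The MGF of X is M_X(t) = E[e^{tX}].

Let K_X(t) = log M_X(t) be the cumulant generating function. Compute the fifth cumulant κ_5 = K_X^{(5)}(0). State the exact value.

M_X(t) = (1 - 2*t)^(-7/2)
K_X(t) = log M_X(t) = -7*log(1 - 2*t)/2
K^(5)(t) = -2688/(32*t^5 - 80*t^4 + 80*t^3 - 40*t^2 + 10*t - 1)

κ_5 = K^(5)(0) = 2688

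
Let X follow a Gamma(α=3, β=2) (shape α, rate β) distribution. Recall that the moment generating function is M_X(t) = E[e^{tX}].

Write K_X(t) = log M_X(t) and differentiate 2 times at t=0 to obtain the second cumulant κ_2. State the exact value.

κ_2 = D^2[K](0) = 3/4

M_X(t) = 8/(2 - t)^3
K_X(t) = log M_X(t) = -3*log(2 - t) + 3*log(2)
D^2[K](t) = 3/(t^2 - 4*t + 4)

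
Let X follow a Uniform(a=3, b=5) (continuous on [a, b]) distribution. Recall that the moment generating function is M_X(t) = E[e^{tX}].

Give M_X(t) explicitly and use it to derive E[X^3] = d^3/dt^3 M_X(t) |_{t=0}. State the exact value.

M_X(t) = (e^(5*t) - e^(3*t))/(2*t)
M′(t) = (5*t*e^(5*t) - 3*t*e^(3*t) - e^(5*t) + e^(3*t))/(2*t^2)
M′′(t) = (25*t^2*e^(5*t) - 9*t^2*e^(3*t) - 10*t*e^(5*t) + 6*t*e^(3*t) + 2*e^(5*t) - 2*e^(3*t))/(2*t^3)
M′′′(t) = (125*t^3*e^(5*t) - 27*t^3*e^(3*t) - 75*t^2*e^(5*t) + 27*t^2*e^(3*t) + 30*t*e^(5*t) - 18*t*e^(3*t) - 6*e^(5*t) + 6*e^(3*t))/(2*t^4)

E[X^3] = M′′′(0) = 68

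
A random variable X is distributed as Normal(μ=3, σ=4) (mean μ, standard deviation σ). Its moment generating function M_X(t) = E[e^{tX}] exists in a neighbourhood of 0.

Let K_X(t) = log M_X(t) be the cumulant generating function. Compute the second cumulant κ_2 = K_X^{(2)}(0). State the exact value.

κ_2 = D^2[K](0) = 16

M_X(t) = e^(8*t^2 + 3*t)
K_X(t) = log M_X(t) = 8*t^2 + 3*t
D^2[K](t) = 16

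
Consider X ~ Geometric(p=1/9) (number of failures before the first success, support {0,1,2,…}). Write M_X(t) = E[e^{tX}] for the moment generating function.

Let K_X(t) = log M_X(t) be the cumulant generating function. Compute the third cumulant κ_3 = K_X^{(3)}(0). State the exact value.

M_X(t) = 1/(9*(1 - 8*e^(t)/9))
K_X(t) = log M_X(t) = -log(1 - 8*e^(t)/9) - 2*log(3)
K^(3)(t) = (-576*e^(2*t) - 648*e^(t))/(512*e^(3*t) - 1728*e^(2*t) + 1944*e^(t) - 729)

κ_3 = K^(3)(0) = 1224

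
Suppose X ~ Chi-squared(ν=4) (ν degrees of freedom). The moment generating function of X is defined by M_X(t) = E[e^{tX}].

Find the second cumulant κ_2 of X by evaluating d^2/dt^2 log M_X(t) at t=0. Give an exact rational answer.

κ_2 = D^2[K](0) = 8

M_X(t) = (1 - 2*t)^(-2)
K_X(t) = log M_X(t) = -2*log(1 - 2*t)
D^2[K](t) = 8/(4*t^2 - 4*t + 1)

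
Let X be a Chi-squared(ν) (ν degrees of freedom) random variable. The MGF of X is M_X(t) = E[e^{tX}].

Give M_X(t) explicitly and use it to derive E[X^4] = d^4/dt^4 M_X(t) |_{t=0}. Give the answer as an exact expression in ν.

E[X^4] = M^(4)(0) = ν*(ν^3 + 12*ν^2 + 44*ν + 48)

M_X(t) = (1 - 2*t)^(-ν/2)
M^(4)(t) = (ν^4 + 12*ν^3 + 44*ν^2 + 48*ν)/(16*t^4*(1 - 2*t)^(ν/2) - 32*t^3*(1 - 2*t)^(ν/2) + 24*t^2*(1 - 2*t)^(ν/2) - 8*t*(1 - 2*t)^(ν/2) + (1 - 2*t)^(ν/2))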